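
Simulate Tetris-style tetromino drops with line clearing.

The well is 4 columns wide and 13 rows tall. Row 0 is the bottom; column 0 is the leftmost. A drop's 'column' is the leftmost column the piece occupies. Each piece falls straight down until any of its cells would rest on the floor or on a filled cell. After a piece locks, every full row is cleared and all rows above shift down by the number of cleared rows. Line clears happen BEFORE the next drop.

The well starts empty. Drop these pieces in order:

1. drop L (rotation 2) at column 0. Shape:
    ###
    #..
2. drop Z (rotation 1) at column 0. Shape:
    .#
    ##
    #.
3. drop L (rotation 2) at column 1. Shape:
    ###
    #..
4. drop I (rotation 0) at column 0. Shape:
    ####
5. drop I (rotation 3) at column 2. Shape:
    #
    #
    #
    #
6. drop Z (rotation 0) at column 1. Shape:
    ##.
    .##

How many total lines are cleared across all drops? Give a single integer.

Answer: 1

Derivation:
Drop 1: L rot2 at col 0 lands with bottom-row=0; cleared 0 line(s) (total 0); column heights now [2 2 2 0], max=2
Drop 2: Z rot1 at col 0 lands with bottom-row=2; cleared 0 line(s) (total 0); column heights now [4 5 2 0], max=5
Drop 3: L rot2 at col 1 lands with bottom-row=5; cleared 0 line(s) (total 0); column heights now [4 7 7 7], max=7
Drop 4: I rot0 at col 0 lands with bottom-row=7; cleared 1 line(s) (total 1); column heights now [4 7 7 7], max=7
Drop 5: I rot3 at col 2 lands with bottom-row=7; cleared 0 line(s) (total 1); column heights now [4 7 11 7], max=11
Drop 6: Z rot0 at col 1 lands with bottom-row=11; cleared 0 line(s) (total 1); column heights now [4 13 13 12], max=13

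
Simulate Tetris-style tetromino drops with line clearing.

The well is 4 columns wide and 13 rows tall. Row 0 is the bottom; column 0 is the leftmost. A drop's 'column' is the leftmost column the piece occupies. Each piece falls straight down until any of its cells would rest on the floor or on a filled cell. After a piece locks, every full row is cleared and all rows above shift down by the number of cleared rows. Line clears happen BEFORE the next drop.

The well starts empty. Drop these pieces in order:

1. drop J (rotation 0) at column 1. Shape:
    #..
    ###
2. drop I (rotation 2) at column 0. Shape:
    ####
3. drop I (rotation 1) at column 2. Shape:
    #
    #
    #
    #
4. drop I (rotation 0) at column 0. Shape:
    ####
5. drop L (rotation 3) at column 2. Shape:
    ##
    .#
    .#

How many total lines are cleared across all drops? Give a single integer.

Drop 1: J rot0 at col 1 lands with bottom-row=0; cleared 0 line(s) (total 0); column heights now [0 2 1 1], max=2
Drop 2: I rot2 at col 0 lands with bottom-row=2; cleared 1 line(s) (total 1); column heights now [0 2 1 1], max=2
Drop 3: I rot1 at col 2 lands with bottom-row=1; cleared 0 line(s) (total 1); column heights now [0 2 5 1], max=5
Drop 4: I rot0 at col 0 lands with bottom-row=5; cleared 1 line(s) (total 2); column heights now [0 2 5 1], max=5
Drop 5: L rot3 at col 2 lands with bottom-row=3; cleared 0 line(s) (total 2); column heights now [0 2 6 6], max=6

Answer: 2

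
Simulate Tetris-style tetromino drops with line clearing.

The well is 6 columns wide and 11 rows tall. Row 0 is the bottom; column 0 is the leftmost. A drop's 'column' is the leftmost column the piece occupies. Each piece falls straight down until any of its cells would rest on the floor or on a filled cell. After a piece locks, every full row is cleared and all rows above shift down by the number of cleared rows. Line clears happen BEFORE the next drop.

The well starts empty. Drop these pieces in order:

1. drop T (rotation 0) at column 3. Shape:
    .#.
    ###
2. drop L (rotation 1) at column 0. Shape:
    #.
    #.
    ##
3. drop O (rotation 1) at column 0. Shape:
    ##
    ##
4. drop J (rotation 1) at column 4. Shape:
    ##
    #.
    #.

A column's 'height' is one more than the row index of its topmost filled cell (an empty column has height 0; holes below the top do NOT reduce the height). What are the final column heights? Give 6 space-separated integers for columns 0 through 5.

Drop 1: T rot0 at col 3 lands with bottom-row=0; cleared 0 line(s) (total 0); column heights now [0 0 0 1 2 1], max=2
Drop 2: L rot1 at col 0 lands with bottom-row=0; cleared 0 line(s) (total 0); column heights now [3 1 0 1 2 1], max=3
Drop 3: O rot1 at col 0 lands with bottom-row=3; cleared 0 line(s) (total 0); column heights now [5 5 0 1 2 1], max=5
Drop 4: J rot1 at col 4 lands with bottom-row=2; cleared 0 line(s) (total 0); column heights now [5 5 0 1 5 5], max=5

Answer: 5 5 0 1 5 5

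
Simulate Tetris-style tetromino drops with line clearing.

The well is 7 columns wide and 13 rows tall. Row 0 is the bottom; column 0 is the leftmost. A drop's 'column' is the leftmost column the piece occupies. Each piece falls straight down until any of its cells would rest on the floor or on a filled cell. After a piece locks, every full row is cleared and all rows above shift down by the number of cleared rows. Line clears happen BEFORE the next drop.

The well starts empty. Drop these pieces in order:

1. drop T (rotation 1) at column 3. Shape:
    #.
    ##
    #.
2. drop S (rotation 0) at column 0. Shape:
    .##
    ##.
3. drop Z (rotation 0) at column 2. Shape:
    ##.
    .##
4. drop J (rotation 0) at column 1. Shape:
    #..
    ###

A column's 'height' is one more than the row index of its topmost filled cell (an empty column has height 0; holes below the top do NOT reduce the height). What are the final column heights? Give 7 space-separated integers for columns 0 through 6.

Answer: 1 7 6 6 4 0 0

Derivation:
Drop 1: T rot1 at col 3 lands with bottom-row=0; cleared 0 line(s) (total 0); column heights now [0 0 0 3 2 0 0], max=3
Drop 2: S rot0 at col 0 lands with bottom-row=0; cleared 0 line(s) (total 0); column heights now [1 2 2 3 2 0 0], max=3
Drop 3: Z rot0 at col 2 lands with bottom-row=3; cleared 0 line(s) (total 0); column heights now [1 2 5 5 4 0 0], max=5
Drop 4: J rot0 at col 1 lands with bottom-row=5; cleared 0 line(s) (total 0); column heights now [1 7 6 6 4 0 0], max=7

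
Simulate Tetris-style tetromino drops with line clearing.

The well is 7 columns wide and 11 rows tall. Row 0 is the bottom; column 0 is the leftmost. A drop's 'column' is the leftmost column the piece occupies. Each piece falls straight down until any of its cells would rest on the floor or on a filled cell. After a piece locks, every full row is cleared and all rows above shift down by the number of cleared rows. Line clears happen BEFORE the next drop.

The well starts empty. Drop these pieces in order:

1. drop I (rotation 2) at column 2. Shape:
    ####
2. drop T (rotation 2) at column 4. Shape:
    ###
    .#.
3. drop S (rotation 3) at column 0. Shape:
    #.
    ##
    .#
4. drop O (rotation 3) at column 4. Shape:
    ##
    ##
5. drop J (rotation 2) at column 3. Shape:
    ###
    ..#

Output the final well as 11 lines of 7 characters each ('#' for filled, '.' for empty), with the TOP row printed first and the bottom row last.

Drop 1: I rot2 at col 2 lands with bottom-row=0; cleared 0 line(s) (total 0); column heights now [0 0 1 1 1 1 0], max=1
Drop 2: T rot2 at col 4 lands with bottom-row=1; cleared 0 line(s) (total 0); column heights now [0 0 1 1 3 3 3], max=3
Drop 3: S rot3 at col 0 lands with bottom-row=0; cleared 0 line(s) (total 0); column heights now [3 2 1 1 3 3 3], max=3
Drop 4: O rot3 at col 4 lands with bottom-row=3; cleared 0 line(s) (total 0); column heights now [3 2 1 1 5 5 3], max=5
Drop 5: J rot2 at col 3 lands with bottom-row=5; cleared 0 line(s) (total 0); column heights now [3 2 1 7 7 7 3], max=7

Answer: .......
.......
.......
.......
...###.
.....#.
....##.
....##.
#...###
##...#.
.#####.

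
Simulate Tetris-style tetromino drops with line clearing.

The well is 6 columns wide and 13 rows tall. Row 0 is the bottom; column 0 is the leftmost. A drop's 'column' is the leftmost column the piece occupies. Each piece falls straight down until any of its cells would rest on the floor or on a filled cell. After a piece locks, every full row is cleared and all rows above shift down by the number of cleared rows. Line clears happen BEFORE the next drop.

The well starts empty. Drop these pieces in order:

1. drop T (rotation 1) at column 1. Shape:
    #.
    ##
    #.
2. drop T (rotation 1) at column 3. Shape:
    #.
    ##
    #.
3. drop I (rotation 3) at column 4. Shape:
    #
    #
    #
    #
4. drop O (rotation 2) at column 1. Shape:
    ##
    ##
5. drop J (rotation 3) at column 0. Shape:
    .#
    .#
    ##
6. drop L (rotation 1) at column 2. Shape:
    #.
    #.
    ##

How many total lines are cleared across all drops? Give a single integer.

Answer: 0

Derivation:
Drop 1: T rot1 at col 1 lands with bottom-row=0; cleared 0 line(s) (total 0); column heights now [0 3 2 0 0 0], max=3
Drop 2: T rot1 at col 3 lands with bottom-row=0; cleared 0 line(s) (total 0); column heights now [0 3 2 3 2 0], max=3
Drop 3: I rot3 at col 4 lands with bottom-row=2; cleared 0 line(s) (total 0); column heights now [0 3 2 3 6 0], max=6
Drop 4: O rot2 at col 1 lands with bottom-row=3; cleared 0 line(s) (total 0); column heights now [0 5 5 3 6 0], max=6
Drop 5: J rot3 at col 0 lands with bottom-row=5; cleared 0 line(s) (total 0); column heights now [6 8 5 3 6 0], max=8
Drop 6: L rot1 at col 2 lands with bottom-row=5; cleared 0 line(s) (total 0); column heights now [6 8 8 6 6 0], max=8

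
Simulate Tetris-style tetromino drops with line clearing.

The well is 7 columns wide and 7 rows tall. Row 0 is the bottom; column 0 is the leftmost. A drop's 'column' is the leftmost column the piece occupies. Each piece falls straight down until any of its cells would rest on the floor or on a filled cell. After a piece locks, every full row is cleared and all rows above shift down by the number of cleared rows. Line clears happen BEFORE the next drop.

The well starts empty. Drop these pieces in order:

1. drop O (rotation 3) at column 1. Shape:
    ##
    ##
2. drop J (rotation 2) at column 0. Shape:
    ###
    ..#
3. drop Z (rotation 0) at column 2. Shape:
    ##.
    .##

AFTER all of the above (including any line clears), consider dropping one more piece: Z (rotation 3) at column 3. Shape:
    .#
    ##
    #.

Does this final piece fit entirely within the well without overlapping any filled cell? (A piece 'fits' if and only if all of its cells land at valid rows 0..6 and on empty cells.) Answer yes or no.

Drop 1: O rot3 at col 1 lands with bottom-row=0; cleared 0 line(s) (total 0); column heights now [0 2 2 0 0 0 0], max=2
Drop 2: J rot2 at col 0 lands with bottom-row=2; cleared 0 line(s) (total 0); column heights now [4 4 4 0 0 0 0], max=4
Drop 3: Z rot0 at col 2 lands with bottom-row=3; cleared 0 line(s) (total 0); column heights now [4 4 5 5 4 0 0], max=5
Test piece Z rot3 at col 3 (width 2): heights before test = [4 4 5 5 4 0 0]; fits = False

Answer: no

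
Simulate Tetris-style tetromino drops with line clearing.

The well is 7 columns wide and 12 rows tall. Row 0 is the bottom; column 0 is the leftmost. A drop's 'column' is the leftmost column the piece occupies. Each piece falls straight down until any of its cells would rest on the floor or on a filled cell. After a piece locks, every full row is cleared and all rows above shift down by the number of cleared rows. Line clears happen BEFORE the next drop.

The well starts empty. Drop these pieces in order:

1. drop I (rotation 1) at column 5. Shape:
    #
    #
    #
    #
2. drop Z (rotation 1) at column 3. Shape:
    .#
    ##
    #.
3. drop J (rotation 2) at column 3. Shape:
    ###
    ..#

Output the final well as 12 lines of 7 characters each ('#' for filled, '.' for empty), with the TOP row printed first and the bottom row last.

Drop 1: I rot1 at col 5 lands with bottom-row=0; cleared 0 line(s) (total 0); column heights now [0 0 0 0 0 4 0], max=4
Drop 2: Z rot1 at col 3 lands with bottom-row=0; cleared 0 line(s) (total 0); column heights now [0 0 0 2 3 4 0], max=4
Drop 3: J rot2 at col 3 lands with bottom-row=4; cleared 0 line(s) (total 0); column heights now [0 0 0 6 6 6 0], max=6

Answer: .......
.......
.......
.......
.......
.......
...###.
.....#.
.....#.
....##.
...###.
...#.#.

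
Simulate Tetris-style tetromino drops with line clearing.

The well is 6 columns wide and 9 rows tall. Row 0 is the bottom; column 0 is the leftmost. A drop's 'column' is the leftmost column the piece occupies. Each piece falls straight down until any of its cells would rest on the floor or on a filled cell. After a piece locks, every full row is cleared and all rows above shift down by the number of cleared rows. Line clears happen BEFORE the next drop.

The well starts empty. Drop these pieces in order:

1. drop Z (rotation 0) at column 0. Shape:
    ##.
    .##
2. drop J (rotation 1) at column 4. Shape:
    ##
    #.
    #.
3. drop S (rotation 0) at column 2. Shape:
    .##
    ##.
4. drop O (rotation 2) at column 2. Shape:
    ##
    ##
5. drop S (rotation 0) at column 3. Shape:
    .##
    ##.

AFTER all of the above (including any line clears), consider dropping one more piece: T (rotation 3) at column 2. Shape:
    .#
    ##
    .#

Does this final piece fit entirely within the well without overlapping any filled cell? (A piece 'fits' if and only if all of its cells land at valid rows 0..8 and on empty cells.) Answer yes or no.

Drop 1: Z rot0 at col 0 lands with bottom-row=0; cleared 0 line(s) (total 0); column heights now [2 2 1 0 0 0], max=2
Drop 2: J rot1 at col 4 lands with bottom-row=0; cleared 0 line(s) (total 0); column heights now [2 2 1 0 3 3], max=3
Drop 3: S rot0 at col 2 lands with bottom-row=2; cleared 0 line(s) (total 0); column heights now [2 2 3 4 4 3], max=4
Drop 4: O rot2 at col 2 lands with bottom-row=4; cleared 0 line(s) (total 0); column heights now [2 2 6 6 4 3], max=6
Drop 5: S rot0 at col 3 lands with bottom-row=6; cleared 0 line(s) (total 0); column heights now [2 2 6 7 8 8], max=8
Test piece T rot3 at col 2 (width 2): heights before test = [2 2 6 7 8 8]; fits = False

Answer: no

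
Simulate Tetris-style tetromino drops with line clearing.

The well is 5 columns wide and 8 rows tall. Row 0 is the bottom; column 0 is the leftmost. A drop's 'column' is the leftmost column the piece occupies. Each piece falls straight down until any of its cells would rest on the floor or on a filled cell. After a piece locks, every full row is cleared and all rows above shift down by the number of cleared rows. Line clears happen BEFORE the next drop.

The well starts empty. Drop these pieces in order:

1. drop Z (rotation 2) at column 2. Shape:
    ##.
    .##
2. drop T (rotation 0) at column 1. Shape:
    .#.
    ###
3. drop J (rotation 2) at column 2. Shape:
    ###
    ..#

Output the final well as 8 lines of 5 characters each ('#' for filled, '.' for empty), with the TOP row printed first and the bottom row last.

Drop 1: Z rot2 at col 2 lands with bottom-row=0; cleared 0 line(s) (total 0); column heights now [0 0 2 2 1], max=2
Drop 2: T rot0 at col 1 lands with bottom-row=2; cleared 0 line(s) (total 0); column heights now [0 3 4 3 1], max=4
Drop 3: J rot2 at col 2 lands with bottom-row=3; cleared 0 line(s) (total 0); column heights now [0 3 5 5 5], max=5

Answer: .....
.....
.....
..###
..#.#
.###.
..##.
...##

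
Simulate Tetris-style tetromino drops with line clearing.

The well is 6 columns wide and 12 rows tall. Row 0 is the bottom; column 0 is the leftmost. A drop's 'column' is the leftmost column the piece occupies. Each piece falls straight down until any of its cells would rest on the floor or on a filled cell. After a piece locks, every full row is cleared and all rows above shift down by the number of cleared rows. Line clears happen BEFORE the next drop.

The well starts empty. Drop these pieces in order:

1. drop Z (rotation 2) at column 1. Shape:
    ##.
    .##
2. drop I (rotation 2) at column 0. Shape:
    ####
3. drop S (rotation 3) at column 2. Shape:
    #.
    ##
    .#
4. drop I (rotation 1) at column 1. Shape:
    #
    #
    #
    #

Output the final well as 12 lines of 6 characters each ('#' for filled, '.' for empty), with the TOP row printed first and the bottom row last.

Drop 1: Z rot2 at col 1 lands with bottom-row=0; cleared 0 line(s) (total 0); column heights now [0 2 2 1 0 0], max=2
Drop 2: I rot2 at col 0 lands with bottom-row=2; cleared 0 line(s) (total 0); column heights now [3 3 3 3 0 0], max=3
Drop 3: S rot3 at col 2 lands with bottom-row=3; cleared 0 line(s) (total 0); column heights now [3 3 6 5 0 0], max=6
Drop 4: I rot1 at col 1 lands with bottom-row=3; cleared 0 line(s) (total 0); column heights now [3 7 6 5 0 0], max=7

Answer: ......
......
......
......
......
.#....
.##...
.###..
.#.#..
####..
.##...
..##..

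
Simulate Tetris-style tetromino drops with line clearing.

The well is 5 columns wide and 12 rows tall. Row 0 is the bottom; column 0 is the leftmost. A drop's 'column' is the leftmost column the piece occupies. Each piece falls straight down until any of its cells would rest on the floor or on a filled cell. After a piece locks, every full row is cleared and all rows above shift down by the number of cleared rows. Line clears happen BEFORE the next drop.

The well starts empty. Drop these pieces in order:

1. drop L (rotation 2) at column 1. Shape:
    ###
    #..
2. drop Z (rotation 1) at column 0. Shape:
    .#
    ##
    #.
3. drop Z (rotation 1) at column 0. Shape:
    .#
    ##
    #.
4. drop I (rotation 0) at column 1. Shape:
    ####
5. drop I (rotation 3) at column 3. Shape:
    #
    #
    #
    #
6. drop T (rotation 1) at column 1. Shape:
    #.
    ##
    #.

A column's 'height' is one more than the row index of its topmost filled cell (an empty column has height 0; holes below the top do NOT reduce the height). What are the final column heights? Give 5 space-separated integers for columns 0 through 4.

Answer: 5 10 9 11 7

Derivation:
Drop 1: L rot2 at col 1 lands with bottom-row=0; cleared 0 line(s) (total 0); column heights now [0 2 2 2 0], max=2
Drop 2: Z rot1 at col 0 lands with bottom-row=1; cleared 0 line(s) (total 0); column heights now [3 4 2 2 0], max=4
Drop 3: Z rot1 at col 0 lands with bottom-row=3; cleared 0 line(s) (total 0); column heights now [5 6 2 2 0], max=6
Drop 4: I rot0 at col 1 lands with bottom-row=6; cleared 0 line(s) (total 0); column heights now [5 7 7 7 7], max=7
Drop 5: I rot3 at col 3 lands with bottom-row=7; cleared 0 line(s) (total 0); column heights now [5 7 7 11 7], max=11
Drop 6: T rot1 at col 1 lands with bottom-row=7; cleared 0 line(s) (total 0); column heights now [5 10 9 11 7], max=11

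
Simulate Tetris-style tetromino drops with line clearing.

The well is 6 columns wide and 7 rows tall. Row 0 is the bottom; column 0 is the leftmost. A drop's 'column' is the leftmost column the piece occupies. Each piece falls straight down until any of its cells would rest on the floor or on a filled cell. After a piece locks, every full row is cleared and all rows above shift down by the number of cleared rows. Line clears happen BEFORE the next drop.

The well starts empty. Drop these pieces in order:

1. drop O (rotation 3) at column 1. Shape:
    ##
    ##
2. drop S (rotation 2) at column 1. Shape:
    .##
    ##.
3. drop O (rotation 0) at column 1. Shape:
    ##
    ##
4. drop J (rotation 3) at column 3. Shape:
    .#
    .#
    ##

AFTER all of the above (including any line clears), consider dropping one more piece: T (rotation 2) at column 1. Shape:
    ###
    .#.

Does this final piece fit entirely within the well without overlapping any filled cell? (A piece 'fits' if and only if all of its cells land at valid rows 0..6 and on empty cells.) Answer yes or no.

Drop 1: O rot3 at col 1 lands with bottom-row=0; cleared 0 line(s) (total 0); column heights now [0 2 2 0 0 0], max=2
Drop 2: S rot2 at col 1 lands with bottom-row=2; cleared 0 line(s) (total 0); column heights now [0 3 4 4 0 0], max=4
Drop 3: O rot0 at col 1 lands with bottom-row=4; cleared 0 line(s) (total 0); column heights now [0 6 6 4 0 0], max=6
Drop 4: J rot3 at col 3 lands with bottom-row=4; cleared 0 line(s) (total 0); column heights now [0 6 6 5 7 0], max=7
Test piece T rot2 at col 1 (width 3): heights before test = [0 6 6 5 7 0]; fits = False

Answer: no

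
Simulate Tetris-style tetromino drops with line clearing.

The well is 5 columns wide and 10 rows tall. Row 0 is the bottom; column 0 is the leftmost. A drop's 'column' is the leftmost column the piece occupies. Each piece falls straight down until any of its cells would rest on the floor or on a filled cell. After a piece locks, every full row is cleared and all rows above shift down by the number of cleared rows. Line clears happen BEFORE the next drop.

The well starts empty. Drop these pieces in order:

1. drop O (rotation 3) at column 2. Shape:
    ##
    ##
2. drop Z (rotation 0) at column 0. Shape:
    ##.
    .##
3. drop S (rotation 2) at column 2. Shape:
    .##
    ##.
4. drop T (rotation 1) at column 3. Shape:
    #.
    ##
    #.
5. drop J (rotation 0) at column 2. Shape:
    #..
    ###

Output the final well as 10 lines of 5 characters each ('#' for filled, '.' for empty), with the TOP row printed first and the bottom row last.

Answer: ..#..
..###
...#.
...##
...#.
...##
####.
.##..
..##.
..##.

Derivation:
Drop 1: O rot3 at col 2 lands with bottom-row=0; cleared 0 line(s) (total 0); column heights now [0 0 2 2 0], max=2
Drop 2: Z rot0 at col 0 lands with bottom-row=2; cleared 0 line(s) (total 0); column heights now [4 4 3 2 0], max=4
Drop 3: S rot2 at col 2 lands with bottom-row=3; cleared 0 line(s) (total 0); column heights now [4 4 4 5 5], max=5
Drop 4: T rot1 at col 3 lands with bottom-row=5; cleared 0 line(s) (total 0); column heights now [4 4 4 8 7], max=8
Drop 5: J rot0 at col 2 lands with bottom-row=8; cleared 0 line(s) (total 0); column heights now [4 4 10 9 9], max=10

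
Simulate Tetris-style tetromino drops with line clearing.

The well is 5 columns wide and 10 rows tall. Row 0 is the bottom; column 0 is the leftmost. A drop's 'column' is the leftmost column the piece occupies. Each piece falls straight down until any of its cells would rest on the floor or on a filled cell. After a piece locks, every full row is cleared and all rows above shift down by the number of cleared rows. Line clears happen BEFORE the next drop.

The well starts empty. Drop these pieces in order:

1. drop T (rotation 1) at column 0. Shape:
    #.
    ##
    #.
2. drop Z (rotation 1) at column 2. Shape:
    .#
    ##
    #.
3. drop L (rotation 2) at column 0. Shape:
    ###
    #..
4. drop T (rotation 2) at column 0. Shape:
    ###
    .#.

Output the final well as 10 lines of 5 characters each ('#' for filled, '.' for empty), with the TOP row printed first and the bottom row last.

Answer: .....
.....
.....
###..
.#...
###..
#....
#..#.
####.
#.#..

Derivation:
Drop 1: T rot1 at col 0 lands with bottom-row=0; cleared 0 line(s) (total 0); column heights now [3 2 0 0 0], max=3
Drop 2: Z rot1 at col 2 lands with bottom-row=0; cleared 0 line(s) (total 0); column heights now [3 2 2 3 0], max=3
Drop 3: L rot2 at col 0 lands with bottom-row=3; cleared 0 line(s) (total 0); column heights now [5 5 5 3 0], max=5
Drop 4: T rot2 at col 0 lands with bottom-row=5; cleared 0 line(s) (total 0); column heights now [7 7 7 3 0], max=7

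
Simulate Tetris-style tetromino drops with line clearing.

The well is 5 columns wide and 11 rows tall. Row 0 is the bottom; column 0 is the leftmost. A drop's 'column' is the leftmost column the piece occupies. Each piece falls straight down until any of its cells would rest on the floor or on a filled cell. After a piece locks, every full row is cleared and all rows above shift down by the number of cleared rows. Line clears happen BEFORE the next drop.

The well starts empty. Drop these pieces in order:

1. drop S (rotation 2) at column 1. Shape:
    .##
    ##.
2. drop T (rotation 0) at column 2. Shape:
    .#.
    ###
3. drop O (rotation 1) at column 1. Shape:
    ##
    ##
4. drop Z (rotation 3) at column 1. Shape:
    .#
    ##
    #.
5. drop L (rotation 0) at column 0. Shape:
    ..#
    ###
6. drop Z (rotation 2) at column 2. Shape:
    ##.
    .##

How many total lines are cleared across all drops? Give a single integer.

Drop 1: S rot2 at col 1 lands with bottom-row=0; cleared 0 line(s) (total 0); column heights now [0 1 2 2 0], max=2
Drop 2: T rot0 at col 2 lands with bottom-row=2; cleared 0 line(s) (total 0); column heights now [0 1 3 4 3], max=4
Drop 3: O rot1 at col 1 lands with bottom-row=3; cleared 0 line(s) (total 0); column heights now [0 5 5 4 3], max=5
Drop 4: Z rot3 at col 1 lands with bottom-row=5; cleared 0 line(s) (total 0); column heights now [0 7 8 4 3], max=8
Drop 5: L rot0 at col 0 lands with bottom-row=8; cleared 0 line(s) (total 0); column heights now [9 9 10 4 3], max=10
Drop 6: Z rot2 at col 2 lands with bottom-row=9; cleared 0 line(s) (total 0); column heights now [9 9 11 11 10], max=11

Answer: 0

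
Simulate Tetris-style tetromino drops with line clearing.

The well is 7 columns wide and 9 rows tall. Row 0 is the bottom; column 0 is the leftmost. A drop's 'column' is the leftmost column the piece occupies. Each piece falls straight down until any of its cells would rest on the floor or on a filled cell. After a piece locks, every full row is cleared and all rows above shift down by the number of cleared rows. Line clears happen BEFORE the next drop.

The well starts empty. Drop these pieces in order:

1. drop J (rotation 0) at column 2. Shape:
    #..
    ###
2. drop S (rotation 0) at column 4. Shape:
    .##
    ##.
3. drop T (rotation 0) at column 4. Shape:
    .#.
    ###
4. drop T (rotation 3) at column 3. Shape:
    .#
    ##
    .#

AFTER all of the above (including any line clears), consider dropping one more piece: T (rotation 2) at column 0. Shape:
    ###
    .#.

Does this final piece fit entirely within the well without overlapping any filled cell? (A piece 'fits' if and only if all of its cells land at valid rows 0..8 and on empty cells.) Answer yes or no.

Answer: yes

Derivation:
Drop 1: J rot0 at col 2 lands with bottom-row=0; cleared 0 line(s) (total 0); column heights now [0 0 2 1 1 0 0], max=2
Drop 2: S rot0 at col 4 lands with bottom-row=1; cleared 0 line(s) (total 0); column heights now [0 0 2 1 2 3 3], max=3
Drop 3: T rot0 at col 4 lands with bottom-row=3; cleared 0 line(s) (total 0); column heights now [0 0 2 1 4 5 4], max=5
Drop 4: T rot3 at col 3 lands with bottom-row=4; cleared 0 line(s) (total 0); column heights now [0 0 2 6 7 5 4], max=7
Test piece T rot2 at col 0 (width 3): heights before test = [0 0 2 6 7 5 4]; fits = True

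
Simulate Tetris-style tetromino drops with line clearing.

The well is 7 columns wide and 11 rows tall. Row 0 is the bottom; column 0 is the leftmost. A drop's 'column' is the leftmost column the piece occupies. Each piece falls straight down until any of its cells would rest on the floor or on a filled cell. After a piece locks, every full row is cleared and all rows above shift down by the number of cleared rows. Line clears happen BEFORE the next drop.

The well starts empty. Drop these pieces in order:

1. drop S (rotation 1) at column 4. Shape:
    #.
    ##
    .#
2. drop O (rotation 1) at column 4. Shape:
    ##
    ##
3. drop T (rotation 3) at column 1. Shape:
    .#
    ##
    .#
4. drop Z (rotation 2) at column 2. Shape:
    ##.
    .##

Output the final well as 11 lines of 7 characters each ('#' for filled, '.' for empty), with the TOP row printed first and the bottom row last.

Drop 1: S rot1 at col 4 lands with bottom-row=0; cleared 0 line(s) (total 0); column heights now [0 0 0 0 3 2 0], max=3
Drop 2: O rot1 at col 4 lands with bottom-row=3; cleared 0 line(s) (total 0); column heights now [0 0 0 0 5 5 0], max=5
Drop 3: T rot3 at col 1 lands with bottom-row=0; cleared 0 line(s) (total 0); column heights now [0 2 3 0 5 5 0], max=5
Drop 4: Z rot2 at col 2 lands with bottom-row=5; cleared 0 line(s) (total 0); column heights now [0 2 7 7 6 5 0], max=7

Answer: .......
.......
.......
.......
..##...
...##..
....##.
....##.
..#.#..
.##.##.
..#..#.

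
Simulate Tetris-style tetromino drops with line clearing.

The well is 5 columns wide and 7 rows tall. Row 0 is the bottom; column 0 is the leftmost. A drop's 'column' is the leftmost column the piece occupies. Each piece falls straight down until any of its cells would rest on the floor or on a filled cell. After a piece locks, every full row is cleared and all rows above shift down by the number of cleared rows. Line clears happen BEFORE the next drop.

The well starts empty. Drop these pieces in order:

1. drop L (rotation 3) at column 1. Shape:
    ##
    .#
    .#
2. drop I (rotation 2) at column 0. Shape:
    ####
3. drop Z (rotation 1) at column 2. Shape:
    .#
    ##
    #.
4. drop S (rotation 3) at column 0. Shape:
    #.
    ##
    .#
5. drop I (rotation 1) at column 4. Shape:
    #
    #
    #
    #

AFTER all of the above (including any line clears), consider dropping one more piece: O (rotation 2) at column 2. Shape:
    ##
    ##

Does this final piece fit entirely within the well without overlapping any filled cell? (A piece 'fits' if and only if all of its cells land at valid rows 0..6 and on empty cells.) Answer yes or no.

Answer: no

Derivation:
Drop 1: L rot3 at col 1 lands with bottom-row=0; cleared 0 line(s) (total 0); column heights now [0 3 3 0 0], max=3
Drop 2: I rot2 at col 0 lands with bottom-row=3; cleared 0 line(s) (total 0); column heights now [4 4 4 4 0], max=4
Drop 3: Z rot1 at col 2 lands with bottom-row=4; cleared 0 line(s) (total 0); column heights now [4 4 6 7 0], max=7
Drop 4: S rot3 at col 0 lands with bottom-row=4; cleared 0 line(s) (total 0); column heights now [7 6 6 7 0], max=7
Drop 5: I rot1 at col 4 lands with bottom-row=0; cleared 1 line(s) (total 1); column heights now [6 5 5 6 3], max=6
Test piece O rot2 at col 2 (width 2): heights before test = [6 5 5 6 3]; fits = False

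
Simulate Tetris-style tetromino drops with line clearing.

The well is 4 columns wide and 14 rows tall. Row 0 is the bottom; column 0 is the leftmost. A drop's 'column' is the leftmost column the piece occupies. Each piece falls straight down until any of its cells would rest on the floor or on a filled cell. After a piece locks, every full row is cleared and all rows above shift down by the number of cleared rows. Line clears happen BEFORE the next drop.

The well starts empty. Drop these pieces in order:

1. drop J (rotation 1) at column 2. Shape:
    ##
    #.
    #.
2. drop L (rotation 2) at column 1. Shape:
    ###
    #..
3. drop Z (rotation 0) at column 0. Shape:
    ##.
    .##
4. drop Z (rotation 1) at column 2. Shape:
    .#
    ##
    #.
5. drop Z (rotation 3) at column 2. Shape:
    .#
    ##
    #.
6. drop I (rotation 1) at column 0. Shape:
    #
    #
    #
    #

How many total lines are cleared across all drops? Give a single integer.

Answer: 0

Derivation:
Drop 1: J rot1 at col 2 lands with bottom-row=0; cleared 0 line(s) (total 0); column heights now [0 0 3 3], max=3
Drop 2: L rot2 at col 1 lands with bottom-row=2; cleared 0 line(s) (total 0); column heights now [0 4 4 4], max=4
Drop 3: Z rot0 at col 0 lands with bottom-row=4; cleared 0 line(s) (total 0); column heights now [6 6 5 4], max=6
Drop 4: Z rot1 at col 2 lands with bottom-row=5; cleared 0 line(s) (total 0); column heights now [6 6 7 8], max=8
Drop 5: Z rot3 at col 2 lands with bottom-row=7; cleared 0 line(s) (total 0); column heights now [6 6 9 10], max=10
Drop 6: I rot1 at col 0 lands with bottom-row=6; cleared 0 line(s) (total 0); column heights now [10 6 9 10], max=10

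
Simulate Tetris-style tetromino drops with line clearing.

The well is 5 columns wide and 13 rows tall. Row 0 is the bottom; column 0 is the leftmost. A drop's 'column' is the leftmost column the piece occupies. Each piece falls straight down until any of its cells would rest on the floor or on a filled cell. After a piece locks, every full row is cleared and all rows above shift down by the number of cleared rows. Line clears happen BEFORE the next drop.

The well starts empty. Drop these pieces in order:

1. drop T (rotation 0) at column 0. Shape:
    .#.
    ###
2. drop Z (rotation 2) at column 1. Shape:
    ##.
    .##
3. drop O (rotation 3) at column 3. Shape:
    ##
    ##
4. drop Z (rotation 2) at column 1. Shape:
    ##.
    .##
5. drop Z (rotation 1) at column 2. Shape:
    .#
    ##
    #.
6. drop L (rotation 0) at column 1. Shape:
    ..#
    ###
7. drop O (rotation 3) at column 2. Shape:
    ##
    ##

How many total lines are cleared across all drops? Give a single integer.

Drop 1: T rot0 at col 0 lands with bottom-row=0; cleared 0 line(s) (total 0); column heights now [1 2 1 0 0], max=2
Drop 2: Z rot2 at col 1 lands with bottom-row=1; cleared 0 line(s) (total 0); column heights now [1 3 3 2 0], max=3
Drop 3: O rot3 at col 3 lands with bottom-row=2; cleared 0 line(s) (total 0); column heights now [1 3 3 4 4], max=4
Drop 4: Z rot2 at col 1 lands with bottom-row=4; cleared 0 line(s) (total 0); column heights now [1 6 6 5 4], max=6
Drop 5: Z rot1 at col 2 lands with bottom-row=6; cleared 0 line(s) (total 0); column heights now [1 6 8 9 4], max=9
Drop 6: L rot0 at col 1 lands with bottom-row=9; cleared 0 line(s) (total 0); column heights now [1 10 10 11 4], max=11
Drop 7: O rot3 at col 2 lands with bottom-row=11; cleared 0 line(s) (total 0); column heights now [1 10 13 13 4], max=13

Answer: 0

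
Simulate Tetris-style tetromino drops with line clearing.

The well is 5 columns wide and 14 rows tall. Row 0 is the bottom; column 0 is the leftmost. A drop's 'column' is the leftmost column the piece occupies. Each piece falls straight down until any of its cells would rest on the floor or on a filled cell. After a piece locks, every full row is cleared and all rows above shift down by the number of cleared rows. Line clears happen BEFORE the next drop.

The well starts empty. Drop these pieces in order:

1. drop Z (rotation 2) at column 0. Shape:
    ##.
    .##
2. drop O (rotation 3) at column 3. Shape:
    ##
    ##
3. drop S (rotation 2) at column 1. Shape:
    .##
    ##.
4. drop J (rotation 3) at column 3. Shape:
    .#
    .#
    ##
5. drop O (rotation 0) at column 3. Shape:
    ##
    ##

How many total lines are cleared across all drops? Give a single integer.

Drop 1: Z rot2 at col 0 lands with bottom-row=0; cleared 0 line(s) (total 0); column heights now [2 2 1 0 0], max=2
Drop 2: O rot3 at col 3 lands with bottom-row=0; cleared 0 line(s) (total 0); column heights now [2 2 1 2 2], max=2
Drop 3: S rot2 at col 1 lands with bottom-row=2; cleared 0 line(s) (total 0); column heights now [2 3 4 4 2], max=4
Drop 4: J rot3 at col 3 lands with bottom-row=4; cleared 0 line(s) (total 0); column heights now [2 3 4 5 7], max=7
Drop 5: O rot0 at col 3 lands with bottom-row=7; cleared 0 line(s) (total 0); column heights now [2 3 4 9 9], max=9

Answer: 0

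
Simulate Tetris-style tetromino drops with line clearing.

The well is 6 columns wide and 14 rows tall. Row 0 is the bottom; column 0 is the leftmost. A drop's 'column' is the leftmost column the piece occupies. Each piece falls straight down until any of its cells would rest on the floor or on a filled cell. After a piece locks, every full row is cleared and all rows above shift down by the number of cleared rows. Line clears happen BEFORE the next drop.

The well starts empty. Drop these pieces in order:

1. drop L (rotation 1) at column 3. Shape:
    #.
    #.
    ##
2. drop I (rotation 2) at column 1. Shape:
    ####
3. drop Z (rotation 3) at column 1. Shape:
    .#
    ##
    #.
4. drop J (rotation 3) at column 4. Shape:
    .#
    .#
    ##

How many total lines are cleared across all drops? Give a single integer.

Drop 1: L rot1 at col 3 lands with bottom-row=0; cleared 0 line(s) (total 0); column heights now [0 0 0 3 1 0], max=3
Drop 2: I rot2 at col 1 lands with bottom-row=3; cleared 0 line(s) (total 0); column heights now [0 4 4 4 4 0], max=4
Drop 3: Z rot3 at col 1 lands with bottom-row=4; cleared 0 line(s) (total 0); column heights now [0 6 7 4 4 0], max=7
Drop 4: J rot3 at col 4 lands with bottom-row=4; cleared 0 line(s) (total 0); column heights now [0 6 7 4 5 7], max=7

Answer: 0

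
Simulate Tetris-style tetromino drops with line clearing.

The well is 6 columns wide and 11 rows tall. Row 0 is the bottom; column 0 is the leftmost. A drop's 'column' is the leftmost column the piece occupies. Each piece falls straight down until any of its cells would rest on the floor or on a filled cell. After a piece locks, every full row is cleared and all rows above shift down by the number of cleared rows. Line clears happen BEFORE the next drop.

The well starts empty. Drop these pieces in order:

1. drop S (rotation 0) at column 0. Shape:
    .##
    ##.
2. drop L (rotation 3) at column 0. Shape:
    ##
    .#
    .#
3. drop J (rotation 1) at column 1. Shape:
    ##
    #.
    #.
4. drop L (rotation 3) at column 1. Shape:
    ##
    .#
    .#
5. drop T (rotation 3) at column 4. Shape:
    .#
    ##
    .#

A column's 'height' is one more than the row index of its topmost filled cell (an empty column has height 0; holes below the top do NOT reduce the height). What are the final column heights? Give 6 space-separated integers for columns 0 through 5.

Answer: 5 11 11 0 2 3

Derivation:
Drop 1: S rot0 at col 0 lands with bottom-row=0; cleared 0 line(s) (total 0); column heights now [1 2 2 0 0 0], max=2
Drop 2: L rot3 at col 0 lands with bottom-row=2; cleared 0 line(s) (total 0); column heights now [5 5 2 0 0 0], max=5
Drop 3: J rot1 at col 1 lands with bottom-row=5; cleared 0 line(s) (total 0); column heights now [5 8 8 0 0 0], max=8
Drop 4: L rot3 at col 1 lands with bottom-row=8; cleared 0 line(s) (total 0); column heights now [5 11 11 0 0 0], max=11
Drop 5: T rot3 at col 4 lands with bottom-row=0; cleared 0 line(s) (total 0); column heights now [5 11 11 0 2 3], max=11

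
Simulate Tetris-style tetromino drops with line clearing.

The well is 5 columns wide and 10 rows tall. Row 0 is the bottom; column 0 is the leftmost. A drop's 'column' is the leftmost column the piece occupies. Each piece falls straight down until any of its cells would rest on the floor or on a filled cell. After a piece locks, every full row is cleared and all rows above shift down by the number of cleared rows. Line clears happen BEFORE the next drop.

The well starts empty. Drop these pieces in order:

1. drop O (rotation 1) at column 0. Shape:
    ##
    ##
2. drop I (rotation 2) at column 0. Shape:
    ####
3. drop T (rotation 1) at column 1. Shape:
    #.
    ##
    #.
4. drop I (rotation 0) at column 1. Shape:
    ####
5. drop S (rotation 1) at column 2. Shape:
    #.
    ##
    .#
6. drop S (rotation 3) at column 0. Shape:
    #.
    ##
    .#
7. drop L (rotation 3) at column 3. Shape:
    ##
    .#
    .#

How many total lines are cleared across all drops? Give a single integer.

Answer: 1

Derivation:
Drop 1: O rot1 at col 0 lands with bottom-row=0; cleared 0 line(s) (total 0); column heights now [2 2 0 0 0], max=2
Drop 2: I rot2 at col 0 lands with bottom-row=2; cleared 0 line(s) (total 0); column heights now [3 3 3 3 0], max=3
Drop 3: T rot1 at col 1 lands with bottom-row=3; cleared 0 line(s) (total 0); column heights now [3 6 5 3 0], max=6
Drop 4: I rot0 at col 1 lands with bottom-row=6; cleared 0 line(s) (total 0); column heights now [3 7 7 7 7], max=7
Drop 5: S rot1 at col 2 lands with bottom-row=7; cleared 0 line(s) (total 0); column heights now [3 7 10 9 7], max=10
Drop 6: S rot3 at col 0 lands with bottom-row=7; cleared 0 line(s) (total 0); column heights now [10 9 10 9 7], max=10
Drop 7: L rot3 at col 3 lands with bottom-row=7; cleared 1 line(s) (total 1); column heights now [9 8 9 9 9], max=9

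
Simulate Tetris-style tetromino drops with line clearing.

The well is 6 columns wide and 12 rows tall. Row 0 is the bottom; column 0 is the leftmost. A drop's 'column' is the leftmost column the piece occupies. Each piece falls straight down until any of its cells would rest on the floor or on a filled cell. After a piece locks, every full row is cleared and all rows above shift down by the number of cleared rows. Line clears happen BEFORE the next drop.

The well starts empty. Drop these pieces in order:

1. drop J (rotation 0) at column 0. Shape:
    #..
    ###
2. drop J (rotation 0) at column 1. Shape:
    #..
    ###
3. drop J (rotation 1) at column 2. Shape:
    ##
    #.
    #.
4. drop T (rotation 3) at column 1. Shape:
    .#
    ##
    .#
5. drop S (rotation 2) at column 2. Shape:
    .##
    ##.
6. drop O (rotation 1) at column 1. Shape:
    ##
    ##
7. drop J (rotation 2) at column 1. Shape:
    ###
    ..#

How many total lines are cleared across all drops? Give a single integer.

Answer: 0

Derivation:
Drop 1: J rot0 at col 0 lands with bottom-row=0; cleared 0 line(s) (total 0); column heights now [2 1 1 0 0 0], max=2
Drop 2: J rot0 at col 1 lands with bottom-row=1; cleared 0 line(s) (total 0); column heights now [2 3 2 2 0 0], max=3
Drop 3: J rot1 at col 2 lands with bottom-row=2; cleared 0 line(s) (total 0); column heights now [2 3 5 5 0 0], max=5
Drop 4: T rot3 at col 1 lands with bottom-row=5; cleared 0 line(s) (total 0); column heights now [2 7 8 5 0 0], max=8
Drop 5: S rot2 at col 2 lands with bottom-row=8; cleared 0 line(s) (total 0); column heights now [2 7 9 10 10 0], max=10
Drop 6: O rot1 at col 1 lands with bottom-row=9; cleared 0 line(s) (total 0); column heights now [2 11 11 10 10 0], max=11
Drop 7: J rot2 at col 1 lands with bottom-row=10; cleared 0 line(s) (total 0); column heights now [2 12 12 12 10 0], max=12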